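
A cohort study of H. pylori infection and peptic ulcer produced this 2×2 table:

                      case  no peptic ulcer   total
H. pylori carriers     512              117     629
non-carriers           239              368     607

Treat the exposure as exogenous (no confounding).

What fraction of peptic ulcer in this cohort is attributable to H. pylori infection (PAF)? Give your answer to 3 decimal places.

PAF ≈ 0.352

p₁ = P(outcome | exposed) = 512/629 = 0.81399
p₀ = P(outcome | unexposed) = 239/607 = 0.39374
Exposure prevalence π = 629/1236 = 0.5089; overall risk P(Y=1) = 0.60761.
Under exogeneity, PAF = [P(Y=1) − p₀]/P(Y=1).
PAF = (0.60761 − 0.39374) / 0.60761 ≈ 0.3520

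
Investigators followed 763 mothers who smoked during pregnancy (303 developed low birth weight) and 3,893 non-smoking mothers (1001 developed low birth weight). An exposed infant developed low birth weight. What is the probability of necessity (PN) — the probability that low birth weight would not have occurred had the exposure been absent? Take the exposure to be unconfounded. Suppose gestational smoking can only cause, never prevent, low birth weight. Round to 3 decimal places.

p₁ = P(outcome | exposed) = 303/763 = 0.39712
p₀ = P(outcome | unexposed) = 1001/3893 = 0.25713
Under exogeneity and monotonicity, PN = (p₁ − p₀) / p₁.
PN = (0.39712 − 0.25713) / 0.39712 = 0.13999 / 0.39712 ≈ 0.3525

PN ≈ 0.353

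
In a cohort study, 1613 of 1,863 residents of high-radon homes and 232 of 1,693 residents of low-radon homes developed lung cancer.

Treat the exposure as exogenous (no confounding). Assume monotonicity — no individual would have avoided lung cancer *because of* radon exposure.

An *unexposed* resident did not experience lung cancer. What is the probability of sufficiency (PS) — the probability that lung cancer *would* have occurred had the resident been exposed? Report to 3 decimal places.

p₁ = P(outcome | exposed) = 1613/1863 = 0.86581
p₀ = P(outcome | unexposed) = 232/1693 = 0.13703
Under exogeneity and monotonicity, PS = (p₁ − p₀) / (1 − p₀).
PS = (0.86581 − 0.13703) / (1 − 0.13703) = 0.72877 / 0.86297 ≈ 0.8445

PS ≈ 0.844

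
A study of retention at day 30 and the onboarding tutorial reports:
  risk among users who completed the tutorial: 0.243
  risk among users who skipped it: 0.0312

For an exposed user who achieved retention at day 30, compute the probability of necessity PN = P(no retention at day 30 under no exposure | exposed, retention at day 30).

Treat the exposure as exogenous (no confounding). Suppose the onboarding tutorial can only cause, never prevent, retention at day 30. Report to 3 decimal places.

Let p₁ = 0.243, p₀ = 0.0312.
Under exogeneity and monotonicity, PN = (p₁ − p₀) / p₁.
PN = (0.243 − 0.0312) / 0.243 = 0.2118 / 0.243 ≈ 0.8716

PN ≈ 0.872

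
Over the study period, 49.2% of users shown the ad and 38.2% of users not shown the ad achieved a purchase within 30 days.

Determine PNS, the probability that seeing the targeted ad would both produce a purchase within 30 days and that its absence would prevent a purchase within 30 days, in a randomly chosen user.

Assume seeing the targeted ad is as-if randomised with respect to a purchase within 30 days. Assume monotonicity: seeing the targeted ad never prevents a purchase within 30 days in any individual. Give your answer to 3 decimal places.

PNS ≈ 0.110

p₁ = 0.492, p₀ = 0.382.
Under exogeneity and monotonicity, PNS = p₁ − p₀.
PNS = 0.492 − 0.382 = 0.11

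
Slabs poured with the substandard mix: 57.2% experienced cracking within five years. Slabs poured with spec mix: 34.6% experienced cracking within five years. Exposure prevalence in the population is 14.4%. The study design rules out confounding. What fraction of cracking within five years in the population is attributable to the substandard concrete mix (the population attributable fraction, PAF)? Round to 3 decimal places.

PAF ≈ 0.086

p₁ = 0.572, p₀ = 0.346.
Overall risk P(Y=1) = π·p₁ + (1−π)·p₀ = 0.144×0.572 + 0.856×0.346 = 0.37854.
Under exogeneity, PAF = [P(Y=1) − p₀] / P(Y=1).
PAF = (0.37854 − 0.346) / 0.37854 ≈ 0.0860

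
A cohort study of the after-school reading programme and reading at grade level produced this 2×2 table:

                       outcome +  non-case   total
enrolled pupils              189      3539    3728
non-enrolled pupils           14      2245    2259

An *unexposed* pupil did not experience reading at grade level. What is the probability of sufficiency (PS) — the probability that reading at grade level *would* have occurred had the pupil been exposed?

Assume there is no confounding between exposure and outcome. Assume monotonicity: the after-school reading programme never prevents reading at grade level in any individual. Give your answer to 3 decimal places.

PS ≈ 0.045

p₁ = P(outcome | exposed) = 189/3728 = 0.050697
p₀ = P(outcome | unexposed) = 14/2259 = 0.0061974
Under exogeneity and monotonicity, PS = (p₁ − p₀)/(1 − p₀).
PS = (0.050697 − 0.0061974) / 0.9938 ≈ 0.0448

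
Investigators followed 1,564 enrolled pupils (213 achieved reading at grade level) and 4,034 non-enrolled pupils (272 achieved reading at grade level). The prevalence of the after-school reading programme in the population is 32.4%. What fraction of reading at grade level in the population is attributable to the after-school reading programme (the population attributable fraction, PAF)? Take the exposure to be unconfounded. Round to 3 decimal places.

PAF ≈ 0.248

p₁ = P(outcome | exposed) = 213/1564 = 0.13619
p₀ = P(outcome | unexposed) = 272/4034 = 0.067427
Overall risk P(Y=1) = π·p₁ + (1−π)·p₀ = 0.324×0.13619 + 0.676×0.067427 = 0.089706.
Under exogeneity, PAF = [P(Y=1) − p₀] / P(Y=1).
PAF = (0.089706 − 0.067427) / 0.089706 ≈ 0.2484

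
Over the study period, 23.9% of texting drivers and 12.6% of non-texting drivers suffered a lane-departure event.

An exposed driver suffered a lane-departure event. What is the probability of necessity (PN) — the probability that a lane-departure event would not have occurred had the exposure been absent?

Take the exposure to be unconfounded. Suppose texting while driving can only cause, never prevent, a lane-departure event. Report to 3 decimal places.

p₁ = 0.239, p₀ = 0.126.
Under exogeneity and monotonicity, PN = (p₁ − p₀) / p₁.
PN = (0.239 − 0.126) / 0.239 = 0.113 / 0.239 ≈ 0.4728

PN ≈ 0.473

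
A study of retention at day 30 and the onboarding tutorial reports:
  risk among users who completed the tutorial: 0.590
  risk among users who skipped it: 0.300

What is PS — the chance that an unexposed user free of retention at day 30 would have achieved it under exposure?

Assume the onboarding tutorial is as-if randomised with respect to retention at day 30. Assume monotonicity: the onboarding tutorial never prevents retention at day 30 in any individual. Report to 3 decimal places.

Let p₁ = 0.59, p₀ = 0.3.
Under exogeneity and monotonicity, PS = (p₁ − p₀) / (1 − p₀).
PS = (0.59 − 0.3) / (1 − 0.3) = 0.29 / 0.7 ≈ 0.4143

PS ≈ 0.414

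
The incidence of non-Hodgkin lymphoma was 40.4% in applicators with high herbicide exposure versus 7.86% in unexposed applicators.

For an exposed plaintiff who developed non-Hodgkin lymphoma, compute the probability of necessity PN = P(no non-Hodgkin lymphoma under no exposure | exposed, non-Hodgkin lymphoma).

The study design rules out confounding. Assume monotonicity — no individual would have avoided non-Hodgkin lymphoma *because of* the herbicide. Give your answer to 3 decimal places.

p₁ = 0.404, p₀ = 0.0786.
Under exogeneity and monotonicity, PN = (p₁ − p₀) / p₁.
PN = (0.404 − 0.0786) / 0.404 = 0.3254 / 0.404 ≈ 0.8054

PN ≈ 0.805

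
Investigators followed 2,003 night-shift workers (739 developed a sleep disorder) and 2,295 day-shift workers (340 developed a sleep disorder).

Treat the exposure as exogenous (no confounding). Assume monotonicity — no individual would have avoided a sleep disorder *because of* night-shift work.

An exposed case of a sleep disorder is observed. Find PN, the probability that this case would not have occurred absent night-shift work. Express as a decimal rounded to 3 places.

PN ≈ 0.598

p₁ = P(outcome | exposed) = 739/2003 = 0.36895
p₀ = P(outcome | unexposed) = 340/2295 = 0.14815
Under exogeneity and monotonicity, PN = (p₁ − p₀) / p₁.
PN = (0.36895 − 0.14815) / 0.36895 = 0.2208 / 0.36895 ≈ 0.5985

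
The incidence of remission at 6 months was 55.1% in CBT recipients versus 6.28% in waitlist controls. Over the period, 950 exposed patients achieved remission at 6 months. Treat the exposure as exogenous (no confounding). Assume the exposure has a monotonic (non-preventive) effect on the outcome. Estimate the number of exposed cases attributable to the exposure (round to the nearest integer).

about 842 cases

p₁ = 0.551, p₀ = 0.0628.
PN = (p₁ − p₀)/p₁ = (0.551 − 0.0628) / 0.551 ≈ 0.88603.
Attributable cases ≈ PN × (exposed cases) = 0.88603 × 950 ≈ 841.72.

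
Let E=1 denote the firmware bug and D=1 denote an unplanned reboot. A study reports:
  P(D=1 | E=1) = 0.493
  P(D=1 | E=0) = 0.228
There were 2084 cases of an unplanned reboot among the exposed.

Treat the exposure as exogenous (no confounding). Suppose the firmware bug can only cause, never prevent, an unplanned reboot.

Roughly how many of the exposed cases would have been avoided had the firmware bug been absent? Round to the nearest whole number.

Let p₁ = 0.493, p₀ = 0.228.
PN = (p₁ − p₀)/p₁ = (0.493 − 0.228) / 0.493 ≈ 0.53753.
Attributable cases ≈ PN × (exposed cases) = 0.53753 × 2084 ≈ 1120.20.

about 1120 cases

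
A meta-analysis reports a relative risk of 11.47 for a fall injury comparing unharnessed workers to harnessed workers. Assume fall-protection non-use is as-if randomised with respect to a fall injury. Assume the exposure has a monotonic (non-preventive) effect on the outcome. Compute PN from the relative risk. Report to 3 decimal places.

Under exogeneity and monotonicity, PN = (RR − 1) / RR = 1 − 1/RR.
PN = (11.47 − 1) / 11.47 = 10.47 / 11.47 ≈ 0.9128

PN ≈ 0.913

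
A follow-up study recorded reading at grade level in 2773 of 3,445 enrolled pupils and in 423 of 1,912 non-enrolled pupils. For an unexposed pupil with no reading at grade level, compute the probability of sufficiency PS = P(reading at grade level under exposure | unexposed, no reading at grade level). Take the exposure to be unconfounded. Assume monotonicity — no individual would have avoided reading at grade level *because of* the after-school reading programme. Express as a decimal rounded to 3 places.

PS ≈ 0.750

p₁ = P(outcome | exposed) = 2773/3445 = 0.80493
p₀ = P(outcome | unexposed) = 423/1912 = 0.22123
Under exogeneity and monotonicity, PS = (p₁ − p₀) / (1 − p₀).
PS = (0.80493 − 0.22123) / (1 − 0.22123) = 0.5837 / 0.77877 ≈ 0.7495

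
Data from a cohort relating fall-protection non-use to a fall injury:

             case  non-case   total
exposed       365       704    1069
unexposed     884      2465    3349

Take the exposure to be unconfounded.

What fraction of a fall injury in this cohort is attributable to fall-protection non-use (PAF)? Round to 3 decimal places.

p₁ = P(outcome | exposed) = 365/1069 = 0.34144
p₀ = P(outcome | unexposed) = 884/3349 = 0.26396
Exposure prevalence π = 1069/4418 = 0.24196; overall risk P(Y=1) = 0.28271.
Under exogeneity, PAF = [P(Y=1) − p₀]/P(Y=1).
PAF = (0.28271 − 0.26396) / 0.28271 ≈ 0.0663

PAF ≈ 0.066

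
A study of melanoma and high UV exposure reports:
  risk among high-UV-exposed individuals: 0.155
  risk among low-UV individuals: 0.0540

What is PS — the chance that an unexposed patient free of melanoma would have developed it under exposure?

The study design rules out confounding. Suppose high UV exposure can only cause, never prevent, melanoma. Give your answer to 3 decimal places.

PS ≈ 0.107

Let p₁ = 0.155, p₀ = 0.054.
Under exogeneity and monotonicity, PS = (p₁ − p₀) / (1 − p₀).
PS = (0.155 − 0.054) / (1 − 0.054) = 0.101 / 0.946 ≈ 0.1068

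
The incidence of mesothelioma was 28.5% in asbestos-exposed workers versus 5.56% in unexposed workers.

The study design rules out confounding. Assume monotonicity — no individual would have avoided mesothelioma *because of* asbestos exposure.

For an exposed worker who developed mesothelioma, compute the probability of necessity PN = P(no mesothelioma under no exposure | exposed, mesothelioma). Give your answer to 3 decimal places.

PN ≈ 0.805

p₁ = 0.285, p₀ = 0.0556.
Under exogeneity and monotonicity, PN = (p₁ − p₀) / p₁.
PN = (0.285 − 0.0556) / 0.285 = 0.2294 / 0.285 ≈ 0.8049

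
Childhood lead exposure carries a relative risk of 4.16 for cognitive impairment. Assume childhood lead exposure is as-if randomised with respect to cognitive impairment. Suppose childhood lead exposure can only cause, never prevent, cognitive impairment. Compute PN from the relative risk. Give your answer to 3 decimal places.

Under exogeneity and monotonicity, PN = (RR − 1) / RR = 1 − 1/RR.
PN = (4.16 − 1) / 4.16 = 3.16 / 4.16 ≈ 0.7596

PN ≈ 0.760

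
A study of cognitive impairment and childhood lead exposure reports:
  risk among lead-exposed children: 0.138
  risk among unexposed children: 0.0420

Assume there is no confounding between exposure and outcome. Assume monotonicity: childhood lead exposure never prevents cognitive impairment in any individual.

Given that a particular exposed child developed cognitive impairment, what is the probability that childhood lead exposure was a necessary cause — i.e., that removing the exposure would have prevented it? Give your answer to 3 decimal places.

PN ≈ 0.696

Let p₁ = 0.138, p₀ = 0.042.
Under exogeneity and monotonicity, PN = (p₁ − p₀) / p₁.
PN = (0.138 − 0.042) / 0.138 = 0.096 / 0.138 ≈ 0.6957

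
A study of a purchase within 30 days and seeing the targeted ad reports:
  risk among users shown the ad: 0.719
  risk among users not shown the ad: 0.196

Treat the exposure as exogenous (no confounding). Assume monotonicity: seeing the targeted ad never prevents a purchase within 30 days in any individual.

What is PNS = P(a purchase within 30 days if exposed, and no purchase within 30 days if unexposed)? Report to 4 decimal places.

PNS ≈ 0.5230

Let p₁ = 0.719, p₀ = 0.196.
Under exogeneity and monotonicity, PNS = p₁ − p₀.
PNS = 0.719 − 0.196 = 0.523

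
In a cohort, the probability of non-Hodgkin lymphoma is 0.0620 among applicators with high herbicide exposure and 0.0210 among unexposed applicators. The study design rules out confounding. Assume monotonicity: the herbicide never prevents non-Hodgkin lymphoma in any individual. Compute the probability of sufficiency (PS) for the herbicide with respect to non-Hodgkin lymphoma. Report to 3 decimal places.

PS ≈ 0.042

Let p₁ = 0.062, p₀ = 0.021.
Under exogeneity and monotonicity, PS = (p₁ − p₀) / (1 − p₀).
PS = (0.062 − 0.021) / (1 − 0.021) = 0.041 / 0.979 ≈ 0.0419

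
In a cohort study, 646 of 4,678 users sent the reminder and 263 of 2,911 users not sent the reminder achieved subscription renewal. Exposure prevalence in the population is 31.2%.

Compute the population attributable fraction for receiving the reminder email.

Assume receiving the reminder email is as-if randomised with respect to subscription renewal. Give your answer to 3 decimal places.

PAF ≈ 0.142

p₁ = P(outcome | exposed) = 646/4678 = 0.13809
p₀ = P(outcome | unexposed) = 263/2911 = 0.090347
Overall risk P(Y=1) = π·p₁ + (1−π)·p₀ = 0.312×0.13809 + 0.688×0.090347 = 0.10524.
Under exogeneity, PAF = [P(Y=1) − p₀] / P(Y=1).
PAF = (0.10524 − 0.090347) / 0.10524 ≈ 0.1415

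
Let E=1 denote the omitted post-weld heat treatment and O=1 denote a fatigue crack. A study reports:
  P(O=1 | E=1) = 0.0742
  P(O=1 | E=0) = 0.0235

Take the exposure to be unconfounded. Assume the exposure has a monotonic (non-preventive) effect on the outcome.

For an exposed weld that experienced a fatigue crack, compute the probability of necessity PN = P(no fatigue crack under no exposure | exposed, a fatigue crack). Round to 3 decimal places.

Let p₁ = 0.0742, p₀ = 0.0235.
Under exogeneity and monotonicity, PN = (p₁ − p₀) / p₁.
PN = (0.0742 − 0.0235) / 0.0742 = 0.0507 / 0.0742 ≈ 0.6833

PN ≈ 0.683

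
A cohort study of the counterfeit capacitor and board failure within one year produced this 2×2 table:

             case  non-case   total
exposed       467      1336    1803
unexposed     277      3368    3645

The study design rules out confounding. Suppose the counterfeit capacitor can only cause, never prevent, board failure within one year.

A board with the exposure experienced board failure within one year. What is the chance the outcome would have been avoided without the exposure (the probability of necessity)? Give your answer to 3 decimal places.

p₁ = P(outcome | exposed) = 467/1803 = 0.25901
p₀ = P(outcome | unexposed) = 277/3645 = 0.075995
Under exogeneity and monotonicity, PN = (p₁ − p₀) / p₁.
PN = (0.25901 − 0.075995) / 0.25901 = 0.18302 / 0.25901 ≈ 0.7066

PN ≈ 0.707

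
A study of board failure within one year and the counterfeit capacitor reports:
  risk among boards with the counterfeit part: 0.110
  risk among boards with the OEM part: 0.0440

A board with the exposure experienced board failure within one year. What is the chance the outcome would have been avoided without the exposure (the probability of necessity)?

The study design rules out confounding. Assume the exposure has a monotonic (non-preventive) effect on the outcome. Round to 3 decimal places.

Let p₁ = 0.11, p₀ = 0.044.
Under exogeneity and monotonicity, PN = (p₁ − p₀) / p₁.
PN = (0.11 − 0.044) / 0.11 = 0.066 / 0.11 ≈ 0.6000

PN ≈ 0.600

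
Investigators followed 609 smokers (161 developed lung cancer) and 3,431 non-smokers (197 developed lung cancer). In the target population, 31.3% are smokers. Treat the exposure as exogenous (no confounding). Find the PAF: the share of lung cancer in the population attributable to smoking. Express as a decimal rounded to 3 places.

PAF ≈ 0.530

p₁ = P(outcome | exposed) = 161/609 = 0.26437
p₀ = P(outcome | unexposed) = 197/3431 = 0.057418
Overall risk P(Y=1) = π·p₁ + (1−π)·p₀ = 0.313×0.26437 + 0.687×0.057418 = 0.12219.
Under exogeneity, PAF = [P(Y=1) − p₀] / P(Y=1).
PAF = (0.12219 − 0.057418) / 0.12219 ≈ 0.5301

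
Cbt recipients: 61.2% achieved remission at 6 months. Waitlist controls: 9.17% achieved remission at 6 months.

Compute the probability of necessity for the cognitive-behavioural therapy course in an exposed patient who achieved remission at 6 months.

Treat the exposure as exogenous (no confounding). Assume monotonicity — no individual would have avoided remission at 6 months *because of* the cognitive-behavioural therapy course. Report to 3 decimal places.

p₁ = 0.612, p₀ = 0.0917.
Under exogeneity and monotonicity, PN = (p₁ − p₀) / p₁.
PN = (0.612 − 0.0917) / 0.612 = 0.5203 / 0.612 ≈ 0.8502

PN ≈ 0.850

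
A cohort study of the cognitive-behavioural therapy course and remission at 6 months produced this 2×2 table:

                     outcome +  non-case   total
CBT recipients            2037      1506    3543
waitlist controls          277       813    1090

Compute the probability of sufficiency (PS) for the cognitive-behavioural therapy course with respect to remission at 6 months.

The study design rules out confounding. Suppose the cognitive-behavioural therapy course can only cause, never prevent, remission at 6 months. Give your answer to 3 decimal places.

PS ≈ 0.430

p₁ = P(outcome | exposed) = 2037/3543 = 0.57494
p₀ = P(outcome | unexposed) = 277/1090 = 0.25413
Under exogeneity and monotonicity, PS = (p₁ − p₀) / (1 − p₀).
PS = (0.57494 − 0.25413) / (1 − 0.25413) = 0.32081 / 0.74587 ≈ 0.4301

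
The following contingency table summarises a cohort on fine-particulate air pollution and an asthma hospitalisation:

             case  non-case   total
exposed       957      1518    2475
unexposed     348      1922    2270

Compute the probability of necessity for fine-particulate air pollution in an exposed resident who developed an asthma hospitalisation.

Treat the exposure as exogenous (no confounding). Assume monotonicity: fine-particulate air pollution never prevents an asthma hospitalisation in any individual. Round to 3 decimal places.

p₁ = P(outcome | exposed) = 957/2475 = 0.38667
p₀ = P(outcome | unexposed) = 348/2270 = 0.1533
Under exogeneity and monotonicity, PN = (p₁ − p₀) / p₁.
PN = (0.38667 − 0.1533) / 0.38667 = 0.23336 / 0.38667 ≈ 0.6035

PN ≈ 0.604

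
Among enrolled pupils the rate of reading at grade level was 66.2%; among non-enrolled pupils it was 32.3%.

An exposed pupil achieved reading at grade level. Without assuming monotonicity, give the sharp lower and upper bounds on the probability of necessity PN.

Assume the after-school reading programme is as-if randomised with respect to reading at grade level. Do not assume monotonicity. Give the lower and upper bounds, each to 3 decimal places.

0.512 ≤ PN ≤ 1.000

p₁ = 0.662, p₀ = 0.323.
Under exogeneity alone the bounds on PN are max{0,(p₁−p₀)/p₁} ≤ PN ≤ min{1,(1−p₀)/p₁}.
  lower = (p₁ − p₀)/p₁ = 0.339 / 0.662 ≈ 0.5121
  upper = min{1, (1 − p₀)/p₁} = 0.677 / 0.662 ≈ 1.0227 → capped at 1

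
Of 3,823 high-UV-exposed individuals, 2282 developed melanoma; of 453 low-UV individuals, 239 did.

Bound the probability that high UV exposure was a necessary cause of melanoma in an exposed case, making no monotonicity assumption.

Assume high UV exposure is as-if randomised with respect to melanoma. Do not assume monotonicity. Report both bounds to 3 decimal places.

0.116 ≤ PN ≤ 0.791

p₁ = P(outcome | exposed) = 2282/3823 = 0.59691
p₀ = P(outcome | unexposed) = 239/453 = 0.52759
Under exogeneity alone the bounds on PN are max{0,(p₁−p₀)/p₁} ≤ PN ≤ min{1,(1−p₀)/p₁}.
  lower = (p₁ − p₀)/p₁ = 0.06932 / 0.59691 ≈ 0.1161
  upper = min{1, (1 − p₀)/p₁} = 0.47241 / 0.59691 ≈ 0.7914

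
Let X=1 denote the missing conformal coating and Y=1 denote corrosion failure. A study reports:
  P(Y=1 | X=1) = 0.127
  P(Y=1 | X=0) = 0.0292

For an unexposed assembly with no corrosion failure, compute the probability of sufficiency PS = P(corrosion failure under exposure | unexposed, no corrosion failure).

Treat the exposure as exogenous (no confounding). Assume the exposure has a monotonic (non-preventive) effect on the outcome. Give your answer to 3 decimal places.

PS ≈ 0.101

Let p₁ = 0.127, p₀ = 0.0292.
Under exogeneity and monotonicity, PS = (p₁ − p₀) / (1 − p₀).
PS = (0.127 − 0.0292) / (1 − 0.0292) = 0.0978 / 0.9708 ≈ 0.1007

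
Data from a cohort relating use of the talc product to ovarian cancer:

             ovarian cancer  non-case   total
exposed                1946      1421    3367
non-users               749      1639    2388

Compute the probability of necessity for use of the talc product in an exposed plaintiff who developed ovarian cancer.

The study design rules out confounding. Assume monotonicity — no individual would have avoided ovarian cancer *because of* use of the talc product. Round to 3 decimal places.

p₁ = P(outcome | exposed) = 1946/3367 = 0.57796
p₀ = P(outcome | unexposed) = 749/2388 = 0.31365
Under exogeneity and monotonicity, PN = (p₁ − p₀)/p₁.
PN = (0.57796 − 0.31365) / 0.57796 ≈ 0.4573

PN ≈ 0.457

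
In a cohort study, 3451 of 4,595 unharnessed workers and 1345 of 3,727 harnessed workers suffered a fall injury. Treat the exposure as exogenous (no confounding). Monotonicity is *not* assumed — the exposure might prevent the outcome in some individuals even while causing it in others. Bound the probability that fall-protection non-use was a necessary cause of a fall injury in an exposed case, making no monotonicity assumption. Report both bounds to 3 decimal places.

p₁ = P(outcome | exposed) = 3451/4595 = 0.75103
p₀ = P(outcome | unexposed) = 1345/3727 = 0.36088
Under exogeneity alone the bounds on PN are max{0,(p₁−p₀)/p₁} ≤ PN ≤ min{1,(1−p₀)/p₁}.
  lower = (p₁ − p₀)/p₁ = 0.39015 / 0.75103 ≈ 0.5195
  upper = min{1, (1 − p₀)/p₁} = 0.63912 / 0.75103 ≈ 0.8510

0.519 ≤ PN ≤ 0.851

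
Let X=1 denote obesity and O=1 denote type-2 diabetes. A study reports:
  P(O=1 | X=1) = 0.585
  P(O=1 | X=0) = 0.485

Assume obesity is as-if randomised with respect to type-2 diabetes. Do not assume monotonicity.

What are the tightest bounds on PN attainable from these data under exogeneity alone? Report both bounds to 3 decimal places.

Let p₁ = 0.585, p₀ = 0.485.
Under exogeneity alone the bounds on PN are max{0,(p₁−p₀)/p₁} ≤ PN ≤ min{1,(1−p₀)/p₁}.
  lower = (p₁ − p₀)/p₁ = 0.1 / 0.585 ≈ 0.1709
  upper = min{1, (1 − p₀)/p₁} = 0.515 / 0.585 ≈ 0.8803

0.171 ≤ PN ≤ 0.880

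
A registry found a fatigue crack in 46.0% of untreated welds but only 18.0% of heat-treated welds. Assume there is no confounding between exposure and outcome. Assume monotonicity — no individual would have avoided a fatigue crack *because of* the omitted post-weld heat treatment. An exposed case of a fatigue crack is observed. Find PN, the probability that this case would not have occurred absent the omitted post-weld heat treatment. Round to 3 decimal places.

PN ≈ 0.609

p₁ = 0.46, p₀ = 0.18.
Under exogeneity and monotonicity, PN = (p₁ − p₀) / p₁.
PN = (0.46 − 0.18) / 0.46 = 0.28 / 0.46 ≈ 0.6087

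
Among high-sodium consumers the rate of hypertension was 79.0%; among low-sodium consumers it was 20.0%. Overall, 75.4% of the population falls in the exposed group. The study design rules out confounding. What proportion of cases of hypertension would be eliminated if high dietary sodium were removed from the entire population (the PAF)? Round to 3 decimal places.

p₁ = 0.79, p₀ = 0.2.
Overall risk P(Y=1) = π·p₁ + (1−π)·p₀ = 0.754×0.79 + 0.246×0.2 = 0.64486.
Under exogeneity, PAF = [P(Y=1) − p₀] / P(Y=1).
PAF = (0.64486 − 0.2) / 0.64486 ≈ 0.6899

PAF ≈ 0.690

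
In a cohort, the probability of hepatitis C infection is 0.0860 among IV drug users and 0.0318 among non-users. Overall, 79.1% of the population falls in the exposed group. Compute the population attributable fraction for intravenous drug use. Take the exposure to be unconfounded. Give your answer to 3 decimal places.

Let p₁ = 0.086, p₀ = 0.0318.
Overall risk P(Y=1) = π·p₁ + (1−π)·p₀ = 0.791×0.086 + 0.209×0.0318 = 0.074672.
Under exogeneity, PAF = [P(Y=1) − p₀] / P(Y=1).
PAF = (0.074672 − 0.0318) / 0.074672 ≈ 0.5741

PAF ≈ 0.574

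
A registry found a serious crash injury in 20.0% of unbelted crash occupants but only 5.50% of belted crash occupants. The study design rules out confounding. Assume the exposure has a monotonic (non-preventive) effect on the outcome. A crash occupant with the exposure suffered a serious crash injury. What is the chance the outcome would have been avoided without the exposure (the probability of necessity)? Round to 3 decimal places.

p₁ = 0.2, p₀ = 0.055.
Under exogeneity and monotonicity, PN = (p₁ − p₀) / p₁.
PN = (0.2 − 0.055) / 0.2 = 0.145 / 0.2 ≈ 0.7250

PN ≈ 0.725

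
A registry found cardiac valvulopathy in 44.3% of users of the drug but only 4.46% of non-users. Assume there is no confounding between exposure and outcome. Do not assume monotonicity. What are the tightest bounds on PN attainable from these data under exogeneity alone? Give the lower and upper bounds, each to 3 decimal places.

p₁ = 0.443, p₀ = 0.0446.
Under exogeneity alone the bounds on PN are max{0,(p₁−p₀)/p₁} ≤ PN ≤ min{1,(1−p₀)/p₁}.
  lower = (p₁ − p₀)/p₁ = 0.3984 / 0.443 ≈ 0.8993
  upper = min{1, (1 − p₀)/p₁} = 0.9554 / 0.443 ≈ 2.1567 → capped at 1

0.899 ≤ PN ≤ 1.000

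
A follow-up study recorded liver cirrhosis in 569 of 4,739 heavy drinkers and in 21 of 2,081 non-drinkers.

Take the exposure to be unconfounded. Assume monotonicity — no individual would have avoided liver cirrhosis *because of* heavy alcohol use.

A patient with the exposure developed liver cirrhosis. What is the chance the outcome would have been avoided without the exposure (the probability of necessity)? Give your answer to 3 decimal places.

PN ≈ 0.916

p₁ = P(outcome | exposed) = 569/4739 = 0.12007
p₀ = P(outcome | unexposed) = 21/2081 = 0.010091
Under exogeneity and monotonicity, PN = (p₁ − p₀) / p₁.
PN = (0.12007 − 0.010091) / 0.12007 = 0.10998 / 0.12007 ≈ 0.9160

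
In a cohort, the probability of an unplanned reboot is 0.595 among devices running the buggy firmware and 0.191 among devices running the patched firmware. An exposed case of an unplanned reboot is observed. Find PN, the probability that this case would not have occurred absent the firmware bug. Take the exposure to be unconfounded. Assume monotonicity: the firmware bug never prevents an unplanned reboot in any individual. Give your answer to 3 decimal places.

PN ≈ 0.679

Let p₁ = 0.595, p₀ = 0.191.
Under exogeneity and monotonicity, PN = (p₁ − p₀) / p₁.
PN = (0.595 − 0.191) / 0.595 = 0.404 / 0.595 ≈ 0.6790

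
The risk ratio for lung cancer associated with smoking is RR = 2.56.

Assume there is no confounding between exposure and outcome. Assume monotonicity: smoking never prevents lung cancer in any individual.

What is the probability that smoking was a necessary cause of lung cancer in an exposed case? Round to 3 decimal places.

PN ≈ 0.609

Under exogeneity and monotonicity, PN = (RR − 1) / RR = 1 − 1/RR.
PN = (2.56 − 1) / 2.56 = 1.56 / 2.56 ≈ 0.6094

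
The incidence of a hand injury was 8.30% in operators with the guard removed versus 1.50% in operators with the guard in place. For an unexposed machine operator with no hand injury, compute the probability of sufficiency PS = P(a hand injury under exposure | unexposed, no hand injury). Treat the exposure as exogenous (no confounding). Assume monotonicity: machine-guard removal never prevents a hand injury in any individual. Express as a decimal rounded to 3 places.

p₁ = 0.083, p₀ = 0.015.
Under exogeneity and monotonicity, PS = (p₁ − p₀) / (1 − p₀).
PS = (0.083 − 0.015) / (1 − 0.015) = 0.068 / 0.985 ≈ 0.0690

PS ≈ 0.069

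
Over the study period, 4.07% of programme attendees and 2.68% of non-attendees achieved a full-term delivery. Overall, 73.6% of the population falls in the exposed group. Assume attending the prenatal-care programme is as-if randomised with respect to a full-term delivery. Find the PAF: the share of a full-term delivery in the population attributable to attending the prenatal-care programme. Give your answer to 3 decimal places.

p₁ = 0.0407, p₀ = 0.0268.
Overall risk P(Y=1) = π·p₁ + (1−π)·p₀ = 0.736×0.0407 + 0.264×0.0268 = 0.03703.
Under exogeneity, PAF = [P(Y=1) − p₀] / P(Y=1).
PAF = (0.03703 − 0.0268) / 0.03703 ≈ 0.2763

PAF ≈ 0.276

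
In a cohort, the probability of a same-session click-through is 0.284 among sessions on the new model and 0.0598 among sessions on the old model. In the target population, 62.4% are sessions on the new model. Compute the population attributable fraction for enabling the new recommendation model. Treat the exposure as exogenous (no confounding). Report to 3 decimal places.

Let p₁ = 0.284, p₀ = 0.0598.
Overall risk P(Y=1) = π·p₁ + (1−π)·p₀ = 0.624×0.284 + 0.376×0.0598 = 0.1997.
Under exogeneity, PAF = [P(Y=1) − p₀] / P(Y=1).
PAF = (0.1997 − 0.0598) / 0.1997 ≈ 0.7006

PAF ≈ 0.701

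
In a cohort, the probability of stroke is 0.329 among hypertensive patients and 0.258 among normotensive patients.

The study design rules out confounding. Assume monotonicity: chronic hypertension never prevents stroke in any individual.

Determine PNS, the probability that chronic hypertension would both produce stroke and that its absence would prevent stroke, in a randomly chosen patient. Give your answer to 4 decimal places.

PNS ≈ 0.0710

Let p₁ = 0.329, p₀ = 0.258.
Under exogeneity and monotonicity, PNS = p₁ − p₀.
PNS = 0.329 − 0.258 = 0.071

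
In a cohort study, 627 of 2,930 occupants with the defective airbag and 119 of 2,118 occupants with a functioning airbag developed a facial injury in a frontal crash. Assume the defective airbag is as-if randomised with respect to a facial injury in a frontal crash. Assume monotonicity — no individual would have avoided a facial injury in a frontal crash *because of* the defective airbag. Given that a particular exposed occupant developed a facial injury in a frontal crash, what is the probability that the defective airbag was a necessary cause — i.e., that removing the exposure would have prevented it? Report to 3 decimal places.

PN ≈ 0.737

p₁ = P(outcome | exposed) = 627/2930 = 0.21399
p₀ = P(outcome | unexposed) = 119/2118 = 0.056185
Under exogeneity and monotonicity, PN = (p₁ − p₀) / p₁.
PN = (0.21399 − 0.056185) / 0.21399 = 0.15781 / 0.21399 ≈ 0.7374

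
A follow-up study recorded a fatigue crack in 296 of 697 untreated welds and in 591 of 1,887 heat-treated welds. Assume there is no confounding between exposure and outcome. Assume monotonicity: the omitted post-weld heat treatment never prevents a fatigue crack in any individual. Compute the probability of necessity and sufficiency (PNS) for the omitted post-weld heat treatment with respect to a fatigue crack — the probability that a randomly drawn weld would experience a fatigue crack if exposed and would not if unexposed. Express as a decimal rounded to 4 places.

PNS ≈ 0.1115

p₁ = P(outcome | exposed) = 296/697 = 0.42468
p₀ = P(outcome | unexposed) = 591/1887 = 0.3132
Under exogeneity and monotonicity, PNS = p₁ − p₀.
PNS = 0.42468 − 0.3132 = 0.11148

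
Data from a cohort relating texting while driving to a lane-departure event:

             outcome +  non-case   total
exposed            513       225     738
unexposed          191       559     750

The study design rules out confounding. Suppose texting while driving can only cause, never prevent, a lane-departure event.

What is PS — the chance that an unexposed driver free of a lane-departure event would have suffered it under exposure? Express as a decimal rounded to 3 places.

PS ≈ 0.591

p₁ = P(outcome | exposed) = 513/738 = 0.69512
p₀ = P(outcome | unexposed) = 191/750 = 0.25467
Under exogeneity and monotonicity, PS = (p₁ − p₀)/(1 − p₀).
PS = (0.69512 − 0.25467) / 0.74533 ≈ 0.5910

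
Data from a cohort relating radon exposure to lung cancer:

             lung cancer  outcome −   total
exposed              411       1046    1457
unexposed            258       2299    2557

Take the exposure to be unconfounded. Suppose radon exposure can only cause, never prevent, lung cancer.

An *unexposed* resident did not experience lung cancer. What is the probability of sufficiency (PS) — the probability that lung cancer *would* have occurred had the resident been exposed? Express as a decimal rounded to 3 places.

PS ≈ 0.202

p₁ = P(outcome | exposed) = 411/1457 = 0.28209
p₀ = P(outcome | unexposed) = 258/2557 = 0.1009
Under exogeneity and monotonicity, PS = (p₁ − p₀) / (1 − p₀).
PS = (0.28209 − 0.1009) / (1 − 0.1009) = 0.18119 / 0.8991 ≈ 0.2015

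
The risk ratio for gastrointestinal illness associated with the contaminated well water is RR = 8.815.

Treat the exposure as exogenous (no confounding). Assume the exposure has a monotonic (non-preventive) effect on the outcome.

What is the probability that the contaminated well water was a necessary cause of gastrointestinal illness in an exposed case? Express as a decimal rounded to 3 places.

PN ≈ 0.887

Under exogeneity and monotonicity, PN = (RR − 1) / RR = 1 − 1/RR.
PN = (8.815 − 1) / 8.815 = 7.815 / 8.815 ≈ 0.8866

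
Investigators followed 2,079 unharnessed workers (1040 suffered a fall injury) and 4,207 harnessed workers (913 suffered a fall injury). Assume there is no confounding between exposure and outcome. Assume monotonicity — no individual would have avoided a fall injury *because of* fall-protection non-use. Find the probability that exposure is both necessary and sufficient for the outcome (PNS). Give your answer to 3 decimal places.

PNS ≈ 0.283

p₁ = P(outcome | exposed) = 1040/2079 = 0.50024
p₀ = P(outcome | unexposed) = 913/4207 = 0.21702
Under exogeneity and monotonicity, PNS = p₁ − p₀.
PNS = 0.50024 − 0.21702 = 0.28322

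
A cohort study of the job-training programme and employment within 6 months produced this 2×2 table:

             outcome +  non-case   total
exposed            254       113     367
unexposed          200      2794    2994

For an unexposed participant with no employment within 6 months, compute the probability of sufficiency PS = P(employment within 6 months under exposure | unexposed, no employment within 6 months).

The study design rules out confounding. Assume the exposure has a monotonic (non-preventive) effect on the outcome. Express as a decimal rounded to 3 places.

PS ≈ 0.670

p₁ = P(outcome | exposed) = 254/367 = 0.6921
p₀ = P(outcome | unexposed) = 200/2994 = 0.0668
Under exogeneity and monotonicity, PS = (p₁ − p₀)/(1 − p₀).
PS = (0.6921 − 0.0668) / 0.9332 ≈ 0.6701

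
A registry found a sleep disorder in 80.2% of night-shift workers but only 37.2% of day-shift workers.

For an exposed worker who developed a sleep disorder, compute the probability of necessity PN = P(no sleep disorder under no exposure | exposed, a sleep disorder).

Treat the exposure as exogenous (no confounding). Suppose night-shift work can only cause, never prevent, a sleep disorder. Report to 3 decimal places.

p₁ = 0.802, p₀ = 0.372.
Under exogeneity and monotonicity, PN = (p₁ − p₀) / p₁.
PN = (0.802 − 0.372) / 0.802 = 0.43 / 0.802 ≈ 0.5362

PN ≈ 0.536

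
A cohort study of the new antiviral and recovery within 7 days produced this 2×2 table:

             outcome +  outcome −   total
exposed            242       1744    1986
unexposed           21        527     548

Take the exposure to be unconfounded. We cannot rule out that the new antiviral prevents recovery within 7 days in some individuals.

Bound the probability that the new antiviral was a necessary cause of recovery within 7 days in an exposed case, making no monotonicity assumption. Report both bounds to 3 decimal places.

0.686 ≤ PN ≤ 1.000

p₁ = P(outcome | exposed) = 242/1986 = 0.12185
p₀ = P(outcome | unexposed) = 21/548 = 0.038321
Under exogeneity alone the bounds on PN are max{0,(p₁−p₀)/p₁} ≤ PN ≤ min{1,(1−p₀)/p₁}.
  lower = (p₁ − p₀)/p₁ = 0.083532 / 0.12185 ≈ 0.6855
  upper = min{1, (1 − p₀)/p₁} = 0.96168 / 0.12185 ≈ 7.8921 → capped at 1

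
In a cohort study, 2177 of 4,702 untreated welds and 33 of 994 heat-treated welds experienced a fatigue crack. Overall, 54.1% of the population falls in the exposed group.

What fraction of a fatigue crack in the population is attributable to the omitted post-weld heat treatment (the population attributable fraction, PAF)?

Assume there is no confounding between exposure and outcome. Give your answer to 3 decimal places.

p₁ = P(outcome | exposed) = 2177/4702 = 0.46299
p₀ = P(outcome | unexposed) = 33/994 = 0.033199
Overall risk P(Y=1) = π·p₁ + (1−π)·p₀ = 0.541×0.46299 + 0.459×0.033199 = 0.26572.
Under exogeneity, PAF = [P(Y=1) − p₀] / P(Y=1).
PAF = (0.26572 − 0.033199) / 0.26572 ≈ 0.8751

PAF ≈ 0.875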